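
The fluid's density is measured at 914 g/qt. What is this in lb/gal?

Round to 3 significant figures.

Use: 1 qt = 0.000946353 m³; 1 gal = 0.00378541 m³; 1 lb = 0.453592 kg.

8.06 lb/gal

914 g/qt × 0.001 kg/g ÷ 0.000946353 m³/qt = 965.813 kg/m³
965.813 kg/m³ ÷ 0.453592 kg/lb × 0.00378541 m³/gal = 8.0601 lb/gal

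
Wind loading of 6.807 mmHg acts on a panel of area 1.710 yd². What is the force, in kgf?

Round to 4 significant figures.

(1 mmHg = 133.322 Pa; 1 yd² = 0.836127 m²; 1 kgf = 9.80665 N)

6.807 mmHg × 133.322 = 907.523 Pa
1.710 yd² × 0.836127 = 1.42978 m²
F = P × A = 907.523 Pa × 1.42978 m² = 1297.56 N
1297.56 N ÷ (9.80665 N/kgf) = 132.314 kgf

132.3 kgf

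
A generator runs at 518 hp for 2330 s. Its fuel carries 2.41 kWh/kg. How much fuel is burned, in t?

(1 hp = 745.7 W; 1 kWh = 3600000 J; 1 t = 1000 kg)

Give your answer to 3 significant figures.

518 hp → 386273 W
E = P × t = 386273 × 2330 = 9.00016×10⁸ J
2.41 kWh/kg → 8.676×10⁶ J/kg
m = E / e_s = 9.00016×10⁸ / 8.676×10⁶ = 103.736 kg
In t: 103.736 / 1000 = 0.103736 t

0.104 t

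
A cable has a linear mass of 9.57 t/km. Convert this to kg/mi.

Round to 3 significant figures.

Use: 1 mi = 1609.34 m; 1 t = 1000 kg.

9.57 t/km × 1000 kg/t ÷ 1000 m/km = 9.57 kg/m
9.57 kg/m × 1609.34 m/mi = 15401.4 kg/mi

1.54×10⁴ kg/mi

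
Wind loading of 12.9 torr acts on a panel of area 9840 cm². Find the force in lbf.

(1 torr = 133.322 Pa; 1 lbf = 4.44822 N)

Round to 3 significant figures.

380 lbf

12.9 torr × 133.322 = 1719.85 Pa
9840 cm² × 0.0001 = 0.984 m²
F = P × A = 1719.85 Pa × 0.984 m² = 1692.33 N
1692.33 N ÷ (4.44822 N/lbf) = 380.451 lbf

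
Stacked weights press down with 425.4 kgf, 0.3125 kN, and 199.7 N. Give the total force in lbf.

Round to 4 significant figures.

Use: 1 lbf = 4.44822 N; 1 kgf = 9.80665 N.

425.4 kgf × 9.80665 → 4171.75 N
0.3125 kN × 1000 → 312.5 N
199.7 N (already N)
Sum: 4171.75 + 312.5 + 199.7 = 4683.95 N
In lbf: 4683.95 / 4.44822 = 1052.99 lbf

1053 lbf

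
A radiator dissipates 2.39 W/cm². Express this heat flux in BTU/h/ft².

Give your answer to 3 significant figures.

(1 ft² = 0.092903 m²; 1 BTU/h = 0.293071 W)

7580 BTU/h/ft²

2.39 W/cm² ÷ 0.0001 m²/cm² = 23900 W/m²
23900 W/m² ÷ 0.293071 W/BTU/h × 0.092903 m²/ft² = 7576.26 BTU/h/ft²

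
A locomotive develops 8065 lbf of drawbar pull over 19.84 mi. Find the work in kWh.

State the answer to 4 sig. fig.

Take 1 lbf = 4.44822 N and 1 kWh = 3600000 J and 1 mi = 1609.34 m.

318.2 kWh

8065 lbf × 4.44822 = 35874.9 N
19.84 mi × 1609.34 = 31929.3 m
W = F × d = 35874.9 N × 31929.3 m = 1.14546×10⁹ J
1.14546×10⁹ J ÷ (3600000 J/kWh) = 318.183 kWh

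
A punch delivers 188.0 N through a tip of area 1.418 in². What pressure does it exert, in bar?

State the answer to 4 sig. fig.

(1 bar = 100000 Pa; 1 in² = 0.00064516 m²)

1.418 in² × 0.00064516 = 9.14837×10⁻⁴ m²
P = F / A = 188 N / 9.14837×10⁻⁴ m² = 205501 Pa
205501 Pa ÷ (100000 Pa/bar) = 2.05501 bar

2.055 bar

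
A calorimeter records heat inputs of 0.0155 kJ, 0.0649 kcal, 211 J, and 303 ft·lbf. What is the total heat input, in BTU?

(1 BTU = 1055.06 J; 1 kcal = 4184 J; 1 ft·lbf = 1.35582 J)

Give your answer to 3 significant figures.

0.861 BTU

0.0155 kJ × 1000 = 15.5 J
0.0649 kcal × 4184 = 271.542 J
211 J (already J)
303 ft·lbf × 1.35582 = 410.813 J
Combined: 15.5 + 271.542 + 211 + 410.813 = 908.855 J
In BTU: 908.855 / 1055.06 = 0.861425 BTU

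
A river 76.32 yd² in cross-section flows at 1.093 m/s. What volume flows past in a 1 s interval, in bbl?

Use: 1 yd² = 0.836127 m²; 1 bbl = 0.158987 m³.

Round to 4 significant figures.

76.32 yd² × 0.836127 → 63.8132 m²
V = v × A × t = 1.093 m/s × 63.8132 m² × 1 s = 69.7478 m³
69.7478 m³ ÷ (0.158987 m³/bbl) = 438.701 bbl

438.7 bbl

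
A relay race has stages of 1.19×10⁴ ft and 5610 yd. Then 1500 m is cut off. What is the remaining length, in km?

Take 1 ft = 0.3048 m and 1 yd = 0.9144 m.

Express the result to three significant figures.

1.19×10⁴ ft × 0.3048 = 3627.12 m
5610 yd × 0.9144 = 5129.78 m
1500 m (already m)
Result: 3627.12 + 5129.78 − 1500 = 7256.9 m
In km: 7256.9 / 1000 = 7.2569 km

7.26 km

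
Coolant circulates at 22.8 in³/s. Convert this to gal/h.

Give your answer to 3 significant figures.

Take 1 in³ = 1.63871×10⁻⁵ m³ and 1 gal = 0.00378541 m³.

22.8 in³/s × 1.63871×10⁻⁵ m³/in³ = 3.73626×10⁻⁴ m³/s
3.73626×10⁻⁴ m³/s ÷ 0.00378541 m³/gal × 3600 s/h = 355.326 gal/h

355 gal/h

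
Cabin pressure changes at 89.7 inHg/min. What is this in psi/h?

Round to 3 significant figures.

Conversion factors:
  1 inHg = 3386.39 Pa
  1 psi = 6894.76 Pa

89.7 inHg/min × 3386.39 Pa/inHg ÷ 60 s/min = 5062.65 Pa/s
5062.65 Pa/s ÷ 6894.76 Pa/psi × 3600 s/h = 2643.39 psi/h

2640 psi/h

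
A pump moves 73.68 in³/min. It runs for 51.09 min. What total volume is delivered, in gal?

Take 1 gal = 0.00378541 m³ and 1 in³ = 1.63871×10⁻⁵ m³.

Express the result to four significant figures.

16.30 gal

73.68 in³/min → 2.01234×10⁻⁵ m³/s
51.09 min → 3065.4 s
V = Q × t = 2.01234×10⁻⁵ × 3065.4 = 0.0616863 m³
In gal: 0.0616863 / 0.00378541 = 16.2958 gal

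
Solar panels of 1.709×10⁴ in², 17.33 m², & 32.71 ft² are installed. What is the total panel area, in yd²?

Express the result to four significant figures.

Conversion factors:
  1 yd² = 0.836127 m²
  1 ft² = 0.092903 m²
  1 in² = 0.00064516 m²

1.709×10⁴ in² × 0.00064516 = 11.0258 m²
17.33 m² (already m²)
32.71 ft² × 0.092903 = 3.03886 m²
Combined: 11.0258 + 17.33 + 3.03886 = 31.3947 m²
In yd²: 31.3947 / 0.836127 = 37.5478 yd²

37.55 yd²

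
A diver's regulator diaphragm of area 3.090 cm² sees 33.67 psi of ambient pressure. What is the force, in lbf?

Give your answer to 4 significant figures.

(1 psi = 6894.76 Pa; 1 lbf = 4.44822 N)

16.13 lbf

33.67 psi × 6894.76 → 232147 Pa
3.090 cm² × 0.0001 → 3.09×10⁻⁴ m²
F = P × A = 232147 Pa × 3.09×10⁻⁴ m² = 71.7334 N
71.7334 N ÷ (4.44822 N/lbf) = 16.1263 lbf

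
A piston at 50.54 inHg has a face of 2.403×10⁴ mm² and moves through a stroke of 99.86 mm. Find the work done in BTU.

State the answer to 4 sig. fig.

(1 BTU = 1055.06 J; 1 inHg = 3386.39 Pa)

50.54 inHg → 171148 Pa
2.403×10⁴ mm² → 0.02403 m²
F = P × A = 171148 × 0.02403 = 4112.69 N
99.86 mm → 0.09986 m
W = F × d = 4112.69 × 0.09986 = 410.693 J
In BTU: 410.693 / 1055.06 = 0.38926 BTU

0.3893 BTU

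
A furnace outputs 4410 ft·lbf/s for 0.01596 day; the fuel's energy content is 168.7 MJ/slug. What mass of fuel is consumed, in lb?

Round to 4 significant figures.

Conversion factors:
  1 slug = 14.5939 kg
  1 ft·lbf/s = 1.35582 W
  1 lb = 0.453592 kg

1.572 lb

4410 ft·lbf/s → 5979.17 W
0.01596 day → 1378.94 s
E = P × t = 5979.17 × 1378.94 = 8.24492×10⁶ J
168.7 MJ/slug → 1.15596×10⁷ J/kg
m = E / e_s = 8.24492×10⁶ / 1.15596×10⁷ = 0.713253 kg
In lb: 0.713253 / 0.453592 = 1.57245 lb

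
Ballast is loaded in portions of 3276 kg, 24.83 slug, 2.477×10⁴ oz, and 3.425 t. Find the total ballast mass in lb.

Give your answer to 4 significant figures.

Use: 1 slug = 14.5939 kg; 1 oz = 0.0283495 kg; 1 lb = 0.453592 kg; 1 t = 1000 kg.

1.712×10⁴ lb

3276 kg (already kg)
24.83 slug × 14.5939 = 362.367 kg
2.477×10⁴ oz × 0.0283495 = 702.217 kg
3.425 t × 1000 = 3425 kg
Combined: 3276 + 362.367 + 702.217 + 3425 = 7765.58 kg
In lb: 7765.58 / 0.453592 = 17120.2 lb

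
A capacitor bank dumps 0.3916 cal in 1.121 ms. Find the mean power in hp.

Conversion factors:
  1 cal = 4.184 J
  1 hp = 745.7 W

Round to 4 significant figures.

0.3916 cal × 4.184 → 1.63845 J
1.121 ms × 0.001 → 0.001121 s
P = E / t = 1.63845 J / 0.001121 s = 1461.6 W
1461.6 W ÷ (745.7 W/hp) = 1.96004 hp

1.960 hp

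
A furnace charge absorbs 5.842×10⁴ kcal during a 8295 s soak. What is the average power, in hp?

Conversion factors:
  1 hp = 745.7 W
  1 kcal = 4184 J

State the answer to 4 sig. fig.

39.52 hp

5.842×10⁴ kcal × 4184 = 2.44429×10⁸ J
P = E / t = 2.44429×10⁸ J / 8295 s = 29467 W
29467 W ÷ (745.7 W/hp) = 39.5159 hp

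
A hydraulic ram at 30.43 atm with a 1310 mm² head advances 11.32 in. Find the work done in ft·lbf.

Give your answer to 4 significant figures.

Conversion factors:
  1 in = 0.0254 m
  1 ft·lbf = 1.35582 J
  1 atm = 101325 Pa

856.6 ft·lbf

30.43 atm → 3.08332×10⁶ Pa
1310 mm² → 0.00131 m²
F = P × A = 3.08332×10⁶ × 0.00131 = 4039.15 N
11.32 in → 0.287528 m
W = F × d = 4039.15 × 0.287528 = 1161.37 J
In ft·lbf: 1161.37 / 1.35582 = 856.581 ft·lbf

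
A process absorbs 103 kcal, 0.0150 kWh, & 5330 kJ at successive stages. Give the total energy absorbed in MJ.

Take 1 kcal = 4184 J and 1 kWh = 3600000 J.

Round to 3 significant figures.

103 kcal × 4184 → 430952 J
0.0150 kWh × 3600000 → 54000 J
5330 kJ × 1000 → 5.33×10⁶ J
Sum: 430952 + 54000 + 5.33×10⁶ = 5.81495×10⁶ J
In MJ: 5.81495×10⁶ / 1000000 = 5.81495 MJ

5.81 MJ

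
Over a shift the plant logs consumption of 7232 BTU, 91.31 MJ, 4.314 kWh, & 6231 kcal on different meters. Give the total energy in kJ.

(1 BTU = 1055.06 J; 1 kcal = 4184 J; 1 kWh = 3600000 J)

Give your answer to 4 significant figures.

7232 BTU × 1055.06 = 7.63019×10⁶ J
91.31 MJ × 1000000 = 9.131×10⁷ J
4.314 kWh × 3600000 = 1.55304×10⁷ J
6231 kcal × 4184 = 2.60705×10⁷ J
Combined: 7.63019×10⁶ + 9.131×10⁷ + 1.55304×10⁷ + 2.60705×10⁷ = 1.40541×10⁸ J
In kJ: 1.40541×10⁸ / 1000 = 140541 kJ

1.405×10⁵ kJ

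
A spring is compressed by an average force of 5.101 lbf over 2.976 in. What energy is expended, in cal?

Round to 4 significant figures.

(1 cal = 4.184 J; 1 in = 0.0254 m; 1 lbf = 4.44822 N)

0.4099 cal

5.101 lbf × 4.44822 → 22.6904 N
2.976 in × 0.0254 → 0.0755904 m
W = F × d = 22.6904 N × 0.0755904 m = 1.71518 J
1.71518 J ÷ (4.184 J/cal) = 0.409938 cal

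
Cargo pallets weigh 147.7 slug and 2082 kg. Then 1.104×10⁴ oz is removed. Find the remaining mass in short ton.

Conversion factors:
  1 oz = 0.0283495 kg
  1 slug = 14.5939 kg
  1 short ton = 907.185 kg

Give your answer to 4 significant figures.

147.7 slug × 14.5939 → 2155.52 kg
2082 kg (already kg)
1.104×10⁴ oz × 0.0283495 → 312.978 kg
Net: 2155.52 + 2082 − 312.978 = 3924.54 kg
In short ton: 3924.54 / 907.185 = 4.32606 short ton

4.326 short ton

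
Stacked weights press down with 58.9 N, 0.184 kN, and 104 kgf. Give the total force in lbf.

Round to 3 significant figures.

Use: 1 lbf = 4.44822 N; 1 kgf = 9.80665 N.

58.9 N (already N)
0.184 kN × 1000 = 184 N
104 kgf × 9.80665 = 1019.89 N
Combined: 58.9 + 184 + 1019.89 = 1262.79 N
In lbf: 1262.79 / 4.44822 = 283.887 lbf

284 lbf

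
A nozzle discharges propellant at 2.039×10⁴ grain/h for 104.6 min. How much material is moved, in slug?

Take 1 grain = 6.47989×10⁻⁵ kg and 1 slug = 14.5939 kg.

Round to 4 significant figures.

0.1578 slug

2.039×10⁴ grain/h → 3.67014×10⁻⁴ kg/s
104.6 min → 6276 s
m = ṁ × t = 3.67014×10⁻⁴ × 6276 = 2.30338 kg
In slug: 2.30338 / 14.5939 = 0.157832 slug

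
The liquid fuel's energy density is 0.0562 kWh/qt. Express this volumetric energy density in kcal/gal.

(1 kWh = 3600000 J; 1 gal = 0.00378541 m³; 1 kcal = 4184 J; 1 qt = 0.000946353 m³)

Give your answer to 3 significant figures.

193 kcal/gal

0.0562 kWh/qt × 3600000 J/kWh ÷ 0.000946353 m³/qt = 2.13789×10⁸ J/m³
2.13789×10⁸ J/m³ ÷ 4184 J/kcal × 0.00378541 m³/gal = 193.422 kcal/gal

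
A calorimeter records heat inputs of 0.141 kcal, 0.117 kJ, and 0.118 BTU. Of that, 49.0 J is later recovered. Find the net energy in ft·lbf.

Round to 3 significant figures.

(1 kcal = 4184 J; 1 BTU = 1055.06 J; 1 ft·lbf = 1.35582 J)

0.141 kcal × 4184 = 589.944 J
0.117 kJ × 1000 = 117 J
0.118 BTU × 1055.06 = 124.497 J
49.0 J (already J)
Sum: 589.944 + 117 + 124.497 − 49 = 782.441 J
In ft·lbf: 782.441 / 1.35582 = 577.098 ft·lbf

577 ft·lbf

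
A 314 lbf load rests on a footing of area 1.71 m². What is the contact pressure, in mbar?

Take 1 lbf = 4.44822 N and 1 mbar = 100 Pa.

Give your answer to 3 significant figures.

8.17 mbar

314 lbf × 4.44822 = 1396.74 N
P = F / A = 1396.74 N / 1.71 m² = 816.807 Pa
816.807 Pa ÷ (100 Pa/mbar) = 8.16807 mbar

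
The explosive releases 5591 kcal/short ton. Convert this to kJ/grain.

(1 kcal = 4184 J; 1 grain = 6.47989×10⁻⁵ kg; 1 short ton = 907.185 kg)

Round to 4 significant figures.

0.001671 kJ/grain

5591 kcal/short ton × 4184 J/kcal ÷ 907.185 kg/short ton = 25786.1 J/kg
25786.1 J/kg ÷ 1000 J/kJ × 6.47989×10⁻⁵ kg/grain = 0.00167091 kJ/grain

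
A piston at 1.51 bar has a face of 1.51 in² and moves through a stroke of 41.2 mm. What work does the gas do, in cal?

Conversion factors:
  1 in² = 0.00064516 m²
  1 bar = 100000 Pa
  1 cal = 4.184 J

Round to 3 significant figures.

1.51 bar → 151000 Pa
1.51 in² → 9.74192×10⁻⁴ m²
F = P × A = 151000 × 9.74192×10⁻⁴ = 147.103 N
41.2 mm → 0.0412 m
W = F × d = 147.103 × 0.0412 = 6.06064 J
In cal: 6.06064 / 4.184 = 1.44853 cal

1.45 cal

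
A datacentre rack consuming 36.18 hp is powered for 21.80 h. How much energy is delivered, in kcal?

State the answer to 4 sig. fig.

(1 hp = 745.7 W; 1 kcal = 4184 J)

5.061×10⁵ kcal

36.18 hp × 745.7 → 26979.4 W
21.80 h × 3600 → 78480 s
E = P × t = 26979.4 W × 78480 s = 2.11734×10⁹ J
2.11734×10⁹ J ÷ (4184 J/kcal) = 506056 kcal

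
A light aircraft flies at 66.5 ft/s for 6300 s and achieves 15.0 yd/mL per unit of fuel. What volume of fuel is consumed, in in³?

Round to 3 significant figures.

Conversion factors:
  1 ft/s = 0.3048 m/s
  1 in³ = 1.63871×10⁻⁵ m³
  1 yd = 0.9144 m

66.5 ft/s → 20.2692 m/s
d = v × t = 20.2692 × 6300 = 127696 m
15.0 yd/mL → 1.3716×10⁷ m/m³
V = d / (distance per unit fuel) = 127696 / 1.3716×10⁷ = 0.00931 m³
In in³: 0.00931 / 1.63871×10⁻⁵ = 568.13 in³

568 in³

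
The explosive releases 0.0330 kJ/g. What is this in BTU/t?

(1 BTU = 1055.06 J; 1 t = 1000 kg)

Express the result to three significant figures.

0.0330 kJ/g × 1000 J/kJ ÷ 0.001 kg/g = 33000 J/kg
33000 J/kg ÷ 1055.06 J/BTU × 1000 kg/t = 31277.8 BTU/t

3.13×10⁴ BTU/t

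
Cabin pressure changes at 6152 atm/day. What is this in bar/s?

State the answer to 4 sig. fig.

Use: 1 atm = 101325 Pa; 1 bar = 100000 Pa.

6152 atm/day × 101325 Pa/atm ÷ 86400 s/day = 7214.72 Pa/s
7214.72 Pa/s ÷ 100000 Pa/bar = 0.0721472 bar/s

0.07215 bar/s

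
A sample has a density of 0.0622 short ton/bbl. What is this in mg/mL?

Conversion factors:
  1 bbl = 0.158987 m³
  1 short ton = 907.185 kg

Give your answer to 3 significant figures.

0.0622 short ton/bbl × 907.185 kg/short ton ÷ 0.158987 m³/bbl = 354.915 kg/m³
354.915 kg/m³ ÷ 10⁻⁶ kg/mg × 10⁻⁶ m³/mL = 354.915 mg/mL

355 mg/mL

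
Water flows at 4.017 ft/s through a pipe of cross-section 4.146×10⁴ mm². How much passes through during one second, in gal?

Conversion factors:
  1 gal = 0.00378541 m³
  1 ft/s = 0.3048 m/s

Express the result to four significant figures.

4.017 ft/s × 0.3048 = 1.22438 m/s
4.146×10⁴ mm² × 10⁻⁶ = 0.04146 m²
V = v × A × t = 1.22438 m/s × 0.04146 m² × 1 s = 0.0507628 m³
0.0507628 m³ ÷ (0.00378541 m³/gal) = 13.4101 gal

13.41 gal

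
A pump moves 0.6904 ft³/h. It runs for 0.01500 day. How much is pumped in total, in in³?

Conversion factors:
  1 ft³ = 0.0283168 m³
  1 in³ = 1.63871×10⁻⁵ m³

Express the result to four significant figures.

429.5 in³

0.6904 ft³/h → 5.43053×10⁻⁶ m³/s
0.01500 day → 1296 s
V = Q × t = 5.43053×10⁻⁶ × 1296 = 0.00703797 m³
In in³: 0.00703797 / 1.63871×10⁻⁵ = 429.482 in³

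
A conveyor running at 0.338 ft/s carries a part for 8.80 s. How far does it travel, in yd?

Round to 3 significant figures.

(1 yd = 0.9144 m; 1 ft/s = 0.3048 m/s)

0.991 yd

0.338 ft/s × 0.3048 = 0.103022 m/s
d = v × t = 0.103022 m/s × 8.8 s = 0.906594 m
0.906594 m ÷ (0.9144 m/yd) = 0.991463 yd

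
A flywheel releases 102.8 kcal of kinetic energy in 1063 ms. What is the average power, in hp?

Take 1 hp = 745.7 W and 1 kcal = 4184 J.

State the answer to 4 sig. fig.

102.8 kcal × 4184 = 430115 J
1063 ms × 0.001 = 1.063 s
P = E / t = 430115 J / 1.063 s = 404624 W
404624 W ÷ (745.7 W/hp) = 542.61 hp

542.6 hp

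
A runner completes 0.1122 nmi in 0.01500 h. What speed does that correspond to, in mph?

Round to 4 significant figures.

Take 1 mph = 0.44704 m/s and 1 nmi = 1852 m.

8.608 mph

0.1122 nmi × 1852 → 207.794 m
0.01500 h × 3600 → 54 s
v = d / t = 207.794 m / 54 s = 3.84804 m/s
3.84804 m/s ÷ (0.44704 m/s/mph) = 8.60782 mph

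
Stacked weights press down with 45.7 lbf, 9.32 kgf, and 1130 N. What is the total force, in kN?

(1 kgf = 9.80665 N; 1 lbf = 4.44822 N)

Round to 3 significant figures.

1.42 kN

45.7 lbf × 4.44822 → 203.284 N
9.32 kgf × 9.80665 → 91.398 N
1130 N (already N)
Sum: 203.284 + 91.398 + 1130 = 1424.68 N
In kN: 1424.68 / 1000 = 1.42468 kN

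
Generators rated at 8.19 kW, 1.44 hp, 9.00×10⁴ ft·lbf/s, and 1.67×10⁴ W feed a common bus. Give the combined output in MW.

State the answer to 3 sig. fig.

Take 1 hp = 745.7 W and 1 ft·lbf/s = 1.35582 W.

0.148 MW

8.19 kW × 1000 → 8190 W
1.44 hp × 745.7 → 1073.81 W
9.00×10⁴ ft·lbf/s × 1.35582 → 122024 W
1.67×10⁴ W (already W)
Total: 8190 + 1073.81 + 122024 + 16700 = 147988 W
In MW: 147988 / 1000000 = 0.147988 MW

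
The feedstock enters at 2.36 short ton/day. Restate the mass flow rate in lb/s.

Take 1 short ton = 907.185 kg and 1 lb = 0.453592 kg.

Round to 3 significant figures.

2.36 short ton/day × 907.185 kg/short ton ÷ 86400 s/day = 0.0247796 kg/s
0.0247796 kg/s ÷ 0.453592 kg/lb = 0.0546297 lb/s

0.0546 lb/s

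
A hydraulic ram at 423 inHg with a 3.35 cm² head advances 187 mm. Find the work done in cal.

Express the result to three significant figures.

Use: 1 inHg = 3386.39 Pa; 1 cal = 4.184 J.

423 inHg → 1.43244×10⁶ Pa
3.35 cm² → 3.35×10⁻⁴ m²
F = P × A = 1.43244×10⁶ × 3.35×10⁻⁴ = 479.867 N
187 mm → 0.187 m
W = F × d = 479.867 × 0.187 = 89.7351 J
In cal: 89.7351 / 4.184 = 21.4472 cal

21.4 cal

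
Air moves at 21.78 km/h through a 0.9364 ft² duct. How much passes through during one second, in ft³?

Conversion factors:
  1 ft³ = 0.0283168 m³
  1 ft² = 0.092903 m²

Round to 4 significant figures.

21.78 km/h × (1/3.6) = 6.05 m/s
0.9364 ft² × 0.092903 = 0.0869944 m²
V = v × A × t = 6.05 m/s × 0.0869944 m² × 1 s = 0.526316 m³
0.526316 m³ ÷ (0.0283168 m³/ft³) = 18.5867 ft³

18.59 ft³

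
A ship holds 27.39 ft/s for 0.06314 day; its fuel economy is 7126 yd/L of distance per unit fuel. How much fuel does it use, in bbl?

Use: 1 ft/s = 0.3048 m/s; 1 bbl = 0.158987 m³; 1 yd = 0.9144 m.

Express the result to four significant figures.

27.39 ft/s → 8.34847 m/s
0.06314 day → 5455.3 s
d = v × t = 8.34847 × 5455.3 = 45543.4 m
7126 yd/L → 6.51601×10⁶ m/m³
V = d / (distance per unit fuel) = 45543.4 / 6.51601×10⁶ = 0.00698946 m³
In bbl: 0.00698946 / 0.158987 = 0.0439625 bbl

0.04396 bbl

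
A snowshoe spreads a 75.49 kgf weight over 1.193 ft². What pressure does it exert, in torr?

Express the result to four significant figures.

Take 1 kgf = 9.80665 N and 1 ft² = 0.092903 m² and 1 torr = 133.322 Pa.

50.10 torr

75.49 kgf × 9.80665 → 740.304 N
1.193 ft² × 0.092903 → 0.110833 m²
P = F / A = 740.304 N / 0.110833 m² = 6679.45 Pa
6679.45 Pa ÷ (133.322 Pa/torr) = 50.1001 torr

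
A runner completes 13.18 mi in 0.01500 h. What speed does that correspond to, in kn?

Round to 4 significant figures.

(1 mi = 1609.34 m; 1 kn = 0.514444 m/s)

763.5 kn

13.18 mi × 1609.34 = 21211.1 m
0.01500 h × 3600 = 54 s
v = d / t = 21211.1 m / 54 s = 392.798 m/s
392.798 m/s ÷ (0.514444 m/s/kn) = 763.539 kn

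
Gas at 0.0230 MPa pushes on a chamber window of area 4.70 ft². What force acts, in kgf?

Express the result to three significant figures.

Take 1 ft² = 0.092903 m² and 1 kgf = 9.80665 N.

1020 kgf

0.0230 MPa × 1000000 = 23000 Pa
4.70 ft² × 0.092903 = 0.436644 m²
F = P × A = 23000 Pa × 0.436644 m² = 10042.8 N
10042.8 N ÷ (9.80665 N/kgf) = 1024.08 kgf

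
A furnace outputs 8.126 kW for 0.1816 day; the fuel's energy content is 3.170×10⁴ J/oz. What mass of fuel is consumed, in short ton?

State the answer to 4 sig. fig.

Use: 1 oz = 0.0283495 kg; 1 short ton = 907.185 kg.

8.126 kW → 8126 W
0.1816 day → 15690.2 s
E = P × t = 8126 × 15690.2 = 1.27499×10⁸ J
3.170×10⁴ J/oz → 1.11819×10⁶ J/kg
m = E / e_s = 1.27499×10⁸ / 1.11819×10⁶ = 114.023 kg
In short ton: 114.023 / 907.185 = 0.125689 short ton

0.1257 short ton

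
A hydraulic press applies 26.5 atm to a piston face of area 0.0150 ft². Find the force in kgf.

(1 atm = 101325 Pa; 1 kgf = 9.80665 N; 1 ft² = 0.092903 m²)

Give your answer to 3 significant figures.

26.5 atm × 101325 → 2.68511×10⁶ Pa
0.0150 ft² × 0.092903 → 0.00139354 m²
F = P × A = 2.68511×10⁶ Pa × 0.00139354 m² = 3741.81 N
3741.81 N ÷ (9.80665 N/kgf) = 381.558 kgf

382 kgf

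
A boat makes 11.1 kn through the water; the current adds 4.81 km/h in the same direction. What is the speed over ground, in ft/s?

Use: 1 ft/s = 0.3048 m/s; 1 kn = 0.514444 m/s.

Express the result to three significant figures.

11.1 kn × 0.514444 = 5.71033 m/s
4.81 km/h × (1/3.6) = 1.33611 m/s
Total: 5.71033 + 1.33611 = 7.04644 m/s
In ft/s: 7.04644 / 0.3048 = 23.1182 ft/s

23.1 ft/s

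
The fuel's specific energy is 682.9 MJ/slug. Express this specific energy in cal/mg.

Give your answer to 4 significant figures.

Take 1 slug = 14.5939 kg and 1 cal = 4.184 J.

11.18 cal/mg

682.9 MJ/slug × 1000000 J/MJ ÷ 14.5939 kg/slug = 4.67935×10⁷ J/kg
4.67935×10⁷ J/kg ÷ 4.184 J/cal × 10⁻⁶ kg/mg = 11.1839 cal/mg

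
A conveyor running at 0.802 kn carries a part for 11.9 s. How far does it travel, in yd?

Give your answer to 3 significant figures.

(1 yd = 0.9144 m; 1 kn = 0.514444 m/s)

5.37 yd

0.802 kn × 0.514444 = 0.412584 m/s
d = v × t = 0.412584 m/s × 11.9 s = 4.90975 m
4.90975 m ÷ (0.9144 m/yd) = 5.36937 yd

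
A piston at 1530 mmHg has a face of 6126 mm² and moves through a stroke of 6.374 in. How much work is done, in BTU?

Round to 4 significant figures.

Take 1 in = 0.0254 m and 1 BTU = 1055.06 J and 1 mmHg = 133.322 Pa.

0.1918 BTU

1530 mmHg → 203983 Pa
6126 mm² → 0.006126 m²
F = P × A = 203983 × 0.006126 = 1249.6 N
6.374 in → 0.1619 m
W = F × d = 1249.6 × 0.1619 = 202.31 J
In BTU: 202.31 / 1055.06 = 0.191752 BTU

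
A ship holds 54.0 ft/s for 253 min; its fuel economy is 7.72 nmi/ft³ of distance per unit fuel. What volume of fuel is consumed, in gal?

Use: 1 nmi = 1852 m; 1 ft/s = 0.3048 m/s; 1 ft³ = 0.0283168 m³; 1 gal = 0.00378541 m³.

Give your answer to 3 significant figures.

54.0 ft/s → 16.4592 m/s
253 min → 15180 s
d = v × t = 16.4592 × 15180 = 249851 m
7.72 nmi/ft³ → 504910 m/m³
V = d / (distance per unit fuel) = 249851 / 504910 = 0.494843 m³
In gal: 0.494843 / 0.00378541 = 130.724 gal

131 gal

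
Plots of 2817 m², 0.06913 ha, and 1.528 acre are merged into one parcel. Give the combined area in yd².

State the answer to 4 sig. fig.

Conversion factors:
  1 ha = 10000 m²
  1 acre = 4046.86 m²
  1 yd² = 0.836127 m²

1.159×10⁴ yd²

2817 m² (already m²)
0.06913 ha × 10000 → 691.3 m²
1.528 acre × 4046.86 → 6183.6 m²
Combined: 2817 + 691.3 + 6183.6 = 9691.9 m²
In yd²: 9691.9 / 0.836127 = 11591.4 yd²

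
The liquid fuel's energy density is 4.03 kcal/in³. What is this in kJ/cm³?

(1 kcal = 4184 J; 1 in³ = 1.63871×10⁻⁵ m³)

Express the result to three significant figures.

1.03 kJ/cm³

4.03 kcal/in³ × 4184 J/kcal ÷ 1.63871×10⁻⁵ m³/in³ = 1.02895×10⁹ J/m³
1.02895×10⁹ J/m³ ÷ 1000 J/kJ × 10⁻⁶ m³/cm³ = 1.02895 kJ/cm³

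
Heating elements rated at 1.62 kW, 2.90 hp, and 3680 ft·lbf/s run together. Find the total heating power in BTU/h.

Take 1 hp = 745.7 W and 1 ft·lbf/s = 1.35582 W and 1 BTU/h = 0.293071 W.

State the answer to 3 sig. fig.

2.99×10⁴ BTU/h

1.62 kW × 1000 = 1620 W
2.90 hp × 745.7 = 2162.53 W
3680 ft·lbf/s × 1.35582 = 4989.42 W
Combined: 1620 + 2162.53 + 4989.42 = 8771.95 W
In BTU/h: 8771.95 / 0.293071 = 29931.1 BTU/h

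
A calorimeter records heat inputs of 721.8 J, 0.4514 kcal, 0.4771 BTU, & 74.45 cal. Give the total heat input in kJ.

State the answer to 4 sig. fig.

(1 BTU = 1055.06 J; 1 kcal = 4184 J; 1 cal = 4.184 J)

3.425 kJ

721.8 J (already J)
0.4514 kcal × 4184 = 1888.66 J
0.4771 BTU × 1055.06 = 503.369 J
74.45 cal × 4.184 = 311.499 J
Total: 721.8 + 1888.66 + 503.369 + 311.499 = 3425.33 J
In kJ: 3425.33 / 1000 = 3.42533 kJ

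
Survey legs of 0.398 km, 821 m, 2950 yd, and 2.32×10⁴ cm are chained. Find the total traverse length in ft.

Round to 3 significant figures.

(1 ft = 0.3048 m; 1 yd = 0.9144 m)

0.398 km × 1000 → 398 m
821 m (already m)
2950 yd × 0.9144 → 2697.48 m
2.32×10⁴ cm × 0.01 → 232 m
Sum: 398 + 821 + 2697.48 + 232 = 4148.48 m
In ft: 4148.48 / 0.3048 = 13610.5 ft

1.36×10⁴ ft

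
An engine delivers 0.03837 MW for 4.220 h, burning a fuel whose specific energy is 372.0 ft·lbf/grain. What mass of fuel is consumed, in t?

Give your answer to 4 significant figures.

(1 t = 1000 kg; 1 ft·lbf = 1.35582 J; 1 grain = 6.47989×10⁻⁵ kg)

0.07489 t

0.03837 MW → 38370 W
4.220 h → 15192 s
E = P × t = 38370 × 15192 = 5.82917×10⁸ J
372.0 ft·lbf/grain → 7.78354×10⁶ J/kg
m = E / e_s = 5.82917×10⁸ / 7.78354×10⁶ = 74.891 kg
In t: 74.891 / 1000 = 0.074891 t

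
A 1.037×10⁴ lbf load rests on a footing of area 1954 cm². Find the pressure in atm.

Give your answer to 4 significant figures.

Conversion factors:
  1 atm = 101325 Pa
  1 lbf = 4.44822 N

1.037×10⁴ lbf × 4.44822 = 46128 N
1954 cm² × 0.0001 = 0.1954 m²
P = F / A = 46128 N / 0.1954 m² = 236070 Pa
236070 Pa ÷ (101325 Pa/atm) = 2.32983 atm

2.330 atm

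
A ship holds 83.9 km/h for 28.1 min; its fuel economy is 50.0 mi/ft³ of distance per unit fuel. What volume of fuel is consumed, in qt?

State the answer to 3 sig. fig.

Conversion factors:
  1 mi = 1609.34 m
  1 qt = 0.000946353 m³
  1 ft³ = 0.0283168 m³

14.6 qt

83.9 km/h → 23.3056 m/s
28.1 min → 1686 s
d = v × t = 23.3056 × 1686 = 39293.2 m
50.0 mi/ft³ → 2.84167×10⁶ m/m³
V = d / (distance per unit fuel) = 39293.2 / 2.84167×10⁶ = 0.0138275 m³
In qt: 0.0138275 / 0.000946353 = 14.6114 qt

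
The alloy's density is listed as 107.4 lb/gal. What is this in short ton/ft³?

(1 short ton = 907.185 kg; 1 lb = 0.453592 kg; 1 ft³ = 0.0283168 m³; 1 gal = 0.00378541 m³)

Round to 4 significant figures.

0.4017 short ton/ft³

107.4 lb/gal × 0.453592 kg/lb ÷ 0.00378541 m³/gal = 12869.4 kg/m³
12869.4 kg/m³ ÷ 907.185 kg/short ton × 0.0283168 m³/ft³ = 0.401704 short ton/ft³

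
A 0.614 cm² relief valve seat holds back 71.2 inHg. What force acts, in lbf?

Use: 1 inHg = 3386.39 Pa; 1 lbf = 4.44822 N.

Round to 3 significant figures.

3.33 lbf

71.2 inHg × 3386.39 → 241111 Pa
0.614 cm² × 0.0001 → 6.14×10⁻⁵ m²
F = P × A = 241111 Pa × 6.14×10⁻⁵ m² = 14.8042 N
14.8042 N ÷ (4.44822 N/lbf) = 3.32812 lbf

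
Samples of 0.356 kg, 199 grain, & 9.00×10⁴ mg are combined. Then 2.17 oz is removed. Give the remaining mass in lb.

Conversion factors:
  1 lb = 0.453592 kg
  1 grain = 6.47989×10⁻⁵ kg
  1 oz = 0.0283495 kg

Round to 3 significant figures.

0.876 lb

0.356 kg (already kg)
199 grain × 6.47989×10⁻⁵ → 0.012895 kg
9.00×10⁴ mg × 10⁻⁶ → 0.09 kg
2.17 oz × 0.0283495 → 0.0615184 kg
Result: 0.356 + 0.012895 + 0.09 − 0.0615184 = 0.397377 kg
In lb: 0.397377 / 0.453592 = 0.876067 lb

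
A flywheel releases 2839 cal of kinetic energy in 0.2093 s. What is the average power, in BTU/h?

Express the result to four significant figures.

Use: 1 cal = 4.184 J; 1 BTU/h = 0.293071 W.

1.936×10⁵ BTU/h

2839 cal × 4.184 → 11878.4 J
P = E / t = 11878.4 J / 0.2093 s = 56753 W
56753 W ÷ (0.293071 W/BTU/h) = 193649 BTU/h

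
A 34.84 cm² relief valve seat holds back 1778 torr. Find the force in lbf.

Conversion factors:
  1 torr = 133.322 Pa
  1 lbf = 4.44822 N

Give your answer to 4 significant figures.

185.7 lbf

1778 torr × 133.322 → 237047 Pa
34.84 cm² × 0.0001 → 0.003484 m²
F = P × A = 237047 Pa × 0.003484 m² = 825.872 N
825.872 N ÷ (4.44822 N/lbf) = 185.663 lbf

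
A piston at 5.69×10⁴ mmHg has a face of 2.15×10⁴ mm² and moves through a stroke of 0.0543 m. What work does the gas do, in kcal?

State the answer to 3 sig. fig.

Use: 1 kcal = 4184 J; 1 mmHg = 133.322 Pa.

5.69×10⁴ mmHg → 7.58602×10⁶ Pa
2.15×10⁴ mm² → 0.0215 m²
F = P × A = 7.58602×10⁶ × 0.0215 = 163099 N
W = F × d = 163099 × 0.0543 = 8856.28 J
In kcal: 8856.28 / 4184 = 2.1167 kcal

2.12 kcal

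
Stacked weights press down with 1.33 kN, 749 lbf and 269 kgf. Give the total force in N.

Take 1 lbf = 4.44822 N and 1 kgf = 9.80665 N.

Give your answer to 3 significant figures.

7300 N

1.33 kN × 1000 = 1330 N
749 lbf × 4.44822 = 3331.72 N
269 kgf × 9.80665 = 2637.99 N
Combined: 1330 + 3331.72 + 2637.99 = 7299.71 N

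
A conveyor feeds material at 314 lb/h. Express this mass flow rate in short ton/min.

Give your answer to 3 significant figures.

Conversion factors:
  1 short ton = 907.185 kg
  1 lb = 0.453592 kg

0.00262 short ton/min

314 lb/h × 0.453592 kg/lb ÷ 3600 s/h = 0.0395633 kg/s
0.0395633 kg/s ÷ 907.185 kg/short ton × 60 s/min = 0.00261666 short ton/min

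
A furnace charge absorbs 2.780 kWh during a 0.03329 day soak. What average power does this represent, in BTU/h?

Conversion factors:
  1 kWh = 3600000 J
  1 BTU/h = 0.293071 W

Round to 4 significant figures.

2.780 kWh × 3600000 = 1.0008×10⁷ J
0.03329 day × 86400 = 2876.26 s
P = E / t = 1.0008×10⁷ J / 2876.26 s = 3479.52 W
3479.52 W ÷ (0.293071 W/BTU/h) = 11872.6 BTU/h

1.187×10⁴ BTU/h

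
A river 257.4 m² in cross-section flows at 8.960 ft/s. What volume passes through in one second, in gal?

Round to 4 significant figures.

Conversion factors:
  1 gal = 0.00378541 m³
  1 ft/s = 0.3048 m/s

1.857×10⁵ gal

8.960 ft/s × 0.3048 = 2.73101 m/s
V = v × A × t = 2.73101 m/s × 257.4 m² × 1 s = 702.962 m³
702.962 m³ ÷ (0.00378541 m³/gal) = 185703 gal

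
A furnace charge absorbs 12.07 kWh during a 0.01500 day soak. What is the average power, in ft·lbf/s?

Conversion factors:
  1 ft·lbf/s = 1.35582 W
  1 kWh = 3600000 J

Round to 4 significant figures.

2.473×10⁴ ft·lbf/s

12.07 kWh × 3600000 = 4.3452×10⁷ J
0.01500 day × 86400 = 1296 s
P = E / t = 4.3452×10⁷ J / 1296 s = 33527.8 W
33527.8 W ÷ (1.35582 W/ft·lbf/s) = 24728.8 ft·lbf/s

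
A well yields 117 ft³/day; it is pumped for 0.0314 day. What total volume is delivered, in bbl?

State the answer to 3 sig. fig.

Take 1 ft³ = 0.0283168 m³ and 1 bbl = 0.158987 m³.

0.654 bbl

117 ft³/day → 3.83457×10⁻⁵ m³/s
0.0314 day → 2712.96 s
V = Q × t = 3.83457×10⁻⁵ × 2712.96 = 0.10403 m³
In bbl: 0.10403 / 0.158987 = 0.65433 bbl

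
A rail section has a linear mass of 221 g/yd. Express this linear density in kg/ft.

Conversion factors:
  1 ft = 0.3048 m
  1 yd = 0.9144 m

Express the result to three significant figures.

221 g/yd × 0.001 kg/g ÷ 0.9144 m/yd = 0.241689 kg/m
0.241689 kg/m × 0.3048 m/ft = 0.0736668 kg/ft

0.0737 kg/ft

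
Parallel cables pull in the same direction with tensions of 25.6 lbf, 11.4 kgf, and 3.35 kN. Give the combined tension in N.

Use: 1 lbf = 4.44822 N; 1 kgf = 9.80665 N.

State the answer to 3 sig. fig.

25.6 lbf × 4.44822 = 113.874 N
11.4 kgf × 9.80665 = 111.796 N
3.35 kN × 1000 = 3350 N
Combined: 113.874 + 111.796 + 3350 = 3575.67 N

3580 N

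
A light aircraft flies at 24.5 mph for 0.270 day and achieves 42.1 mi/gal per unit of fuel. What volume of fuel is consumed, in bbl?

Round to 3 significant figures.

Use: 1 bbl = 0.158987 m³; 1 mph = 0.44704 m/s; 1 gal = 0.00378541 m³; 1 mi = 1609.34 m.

0.0898 bbl

24.5 mph → 10.9525 m/s
0.270 day → 23328 s
d = v × t = 10.9525 × 23328 = 255500 m
42.1 mi/gal → 1.78985×10⁷ m/m³
V = d / (distance per unit fuel) = 255500 / 1.78985×10⁷ = 0.0142749 m³
In bbl: 0.0142749 / 0.158987 = 0.0897866 bbl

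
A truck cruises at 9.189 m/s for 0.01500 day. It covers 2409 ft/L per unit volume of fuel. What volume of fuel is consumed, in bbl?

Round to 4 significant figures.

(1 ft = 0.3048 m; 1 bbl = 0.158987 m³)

0.01500 day → 1296 s
d = v × t = 9.189 × 1296 = 11908.9 m
2409 ft/L → 734263 m/m³
V = d / (distance per unit fuel) = 11908.9 / 734263 = 0.0162188 m³
In bbl: 0.0162188 / 0.158987 = 0.102013 bbl

0.1020 bbl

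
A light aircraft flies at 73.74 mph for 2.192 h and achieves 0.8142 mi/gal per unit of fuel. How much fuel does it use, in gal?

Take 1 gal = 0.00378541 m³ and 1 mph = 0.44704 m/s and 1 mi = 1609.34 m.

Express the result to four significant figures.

198.5 gal

73.74 mph → 32.9647 m/s
2.192 h → 7891.2 s
d = v × t = 32.9647 × 7891.2 = 260131 m
0.8142 mi/gal → 346151 m/m³
V = d / (distance per unit fuel) = 260131 / 346151 = 0.751496 m³
In gal: 0.751496 / 0.00378541 = 198.524 gal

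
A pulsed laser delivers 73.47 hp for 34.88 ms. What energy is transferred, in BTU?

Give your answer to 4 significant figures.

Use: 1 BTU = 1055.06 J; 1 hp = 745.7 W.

73.47 hp × 745.7 = 54786.6 W
34.88 ms × 0.001 = 0.03488 s
E = P × t = 54786.6 W × 0.03488 s = 1910.96 J
1910.96 J ÷ (1055.06 J/BTU) = 1.81123 BTU

1.811 BTU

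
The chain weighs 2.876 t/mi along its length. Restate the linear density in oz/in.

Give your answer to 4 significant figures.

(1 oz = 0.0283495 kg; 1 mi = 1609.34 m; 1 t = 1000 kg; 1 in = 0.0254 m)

2.876 t/mi × 1000 kg/t ÷ 1609.34 m/mi = 1.78707 kg/m
1.78707 kg/m ÷ 0.0283495 kg/oz × 0.0254 m/in = 1.60114 oz/in

1.601 oz/in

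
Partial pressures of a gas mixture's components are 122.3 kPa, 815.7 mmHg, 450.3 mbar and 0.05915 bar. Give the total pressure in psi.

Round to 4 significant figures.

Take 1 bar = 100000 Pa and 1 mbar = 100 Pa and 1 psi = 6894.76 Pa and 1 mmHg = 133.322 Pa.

122.3 kPa × 1000 = 122300 Pa
815.7 mmHg × 133.322 = 108751 Pa
450.3 mbar × 100 = 45030 Pa
0.05915 bar × 100000 = 5915 Pa
Combined: 122300 + 108751 + 45030 + 5915 = 281996 Pa
In psi: 281996 / 6894.76 = 40.9 psi

40.90 psi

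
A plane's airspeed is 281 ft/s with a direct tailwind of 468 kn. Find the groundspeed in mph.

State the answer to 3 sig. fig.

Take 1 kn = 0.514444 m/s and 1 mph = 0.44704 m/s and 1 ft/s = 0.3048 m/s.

281 ft/s × 0.3048 → 85.6488 m/s
468 kn × 0.514444 → 240.76 m/s
Sum: 85.6488 + 240.76 = 326.409 m/s
In mph: 326.409 / 0.44704 = 730.156 mph

730 mph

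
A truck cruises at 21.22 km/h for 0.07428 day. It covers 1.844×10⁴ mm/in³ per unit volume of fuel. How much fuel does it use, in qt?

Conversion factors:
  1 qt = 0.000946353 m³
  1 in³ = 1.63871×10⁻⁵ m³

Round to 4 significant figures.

21.22 km/h → 5.89444 m/s
0.07428 day → 6417.79 s
d = v × t = 5.89444 × 6417.79 = 37829.3 m
1.844×10⁴ mm/in³ → 1.12528×10⁶ m/m³
V = d / (distance per unit fuel) = 37829.3 / 1.12528×10⁶ = 0.0336177 m³
In qt: 0.0336177 / 0.000946353 = 35.5234 qt

35.52 qt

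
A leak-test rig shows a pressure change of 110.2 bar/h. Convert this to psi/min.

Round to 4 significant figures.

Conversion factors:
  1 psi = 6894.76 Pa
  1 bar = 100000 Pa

110.2 bar/h × 100000 Pa/bar ÷ 3600 s/h = 3061.11 Pa/s
3061.11 Pa/s ÷ 6894.76 Pa/psi × 60 s/min = 26.6386 psi/min

26.64 psi/min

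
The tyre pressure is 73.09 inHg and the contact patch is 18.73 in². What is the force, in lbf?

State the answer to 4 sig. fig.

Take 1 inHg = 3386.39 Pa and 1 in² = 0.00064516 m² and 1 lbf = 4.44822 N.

672.4 lbf

73.09 inHg × 3386.39 = 247511 Pa
18.73 in² × 0.00064516 = 0.0120838 m²
F = P × A = 247511 Pa × 0.0120838 m² = 2990.87 N
2990.87 N ÷ (4.44822 N/lbf) = 672.375 lbf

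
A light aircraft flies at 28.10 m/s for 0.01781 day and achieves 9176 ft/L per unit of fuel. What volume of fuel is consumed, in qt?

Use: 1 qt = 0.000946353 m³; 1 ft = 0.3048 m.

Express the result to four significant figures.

16.34 qt

0.01781 day → 1538.78 s
d = v × t = 28.1 × 1538.78 = 43239.7 m
9176 ft/L → 2.79684×10⁶ m/m³
V = d / (distance per unit fuel) = 43239.7 / 2.79684×10⁶ = 0.0154602 m³
In qt: 0.0154602 / 0.000946353 = 16.3366 qt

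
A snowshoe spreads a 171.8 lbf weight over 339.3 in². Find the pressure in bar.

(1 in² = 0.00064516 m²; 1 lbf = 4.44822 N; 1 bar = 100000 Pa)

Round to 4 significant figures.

0.03491 bar

171.8 lbf × 4.44822 = 764.204 N
339.3 in² × 0.00064516 = 0.218903 m²
P = F / A = 764.204 N / 0.218903 m² = 3491.06 Pa
3491.06 Pa ÷ (100000 Pa/bar) = 0.0349106 bar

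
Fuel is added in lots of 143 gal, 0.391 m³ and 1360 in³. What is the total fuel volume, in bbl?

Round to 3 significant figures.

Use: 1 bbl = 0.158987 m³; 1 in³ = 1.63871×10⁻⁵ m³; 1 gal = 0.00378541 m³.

143 gal × 0.00378541 = 0.541314 m³
0.391 m³ (already m³)
1360 in³ × 1.63871×10⁻⁵ = 0.0222865 m³
Combined: 0.541314 + 0.391 + 0.0222865 = 0.9546 m³
In bbl: 0.9546 / 0.158987 = 6.00426 bbl

6.00 bbl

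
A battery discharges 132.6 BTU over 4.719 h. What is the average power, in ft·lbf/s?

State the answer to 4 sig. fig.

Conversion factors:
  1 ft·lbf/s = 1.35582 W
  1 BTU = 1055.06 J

6.074 ft·lbf/s

132.6 BTU × 1055.06 → 139901 J
4.719 h × 3600 → 16988.4 s
P = E / t = 139901 J / 16988.4 s = 8.23509 W
8.23509 W ÷ (1.35582 W/ft·lbf/s) = 6.07388 ft·lbf/s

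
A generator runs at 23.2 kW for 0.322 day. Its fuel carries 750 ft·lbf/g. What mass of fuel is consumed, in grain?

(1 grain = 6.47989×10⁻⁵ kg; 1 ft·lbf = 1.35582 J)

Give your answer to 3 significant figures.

23.2 kW → 23200 W
0.322 day → 27820.8 s
E = P × t = 23200 × 27820.8 = 6.45443×10⁸ J
750 ft·lbf/g → 1.01686×10⁶ J/kg
m = E / e_s = 6.45443×10⁸ / 1.01686×10⁶ = 634.741 kg
In grain: 634.741 / 6.47989×10⁻⁵ = 9.79555×10⁶ grain

9.80×10⁶ grain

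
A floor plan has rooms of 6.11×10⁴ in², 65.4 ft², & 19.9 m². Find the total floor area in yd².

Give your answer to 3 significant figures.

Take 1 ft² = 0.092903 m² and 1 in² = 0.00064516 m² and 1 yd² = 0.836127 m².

78.2 yd²

6.11×10⁴ in² × 0.00064516 = 39.4193 m²
65.4 ft² × 0.092903 = 6.07586 m²
19.9 m² (already m²)
Sum: 39.4193 + 6.07586 + 19.9 = 65.3952 m²
In yd²: 65.3952 / 0.836127 = 78.212 yd²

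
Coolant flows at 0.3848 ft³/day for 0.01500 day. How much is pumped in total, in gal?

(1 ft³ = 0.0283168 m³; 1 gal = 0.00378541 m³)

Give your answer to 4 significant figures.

0.04318 gal

0.3848 ft³/day → 1.26115×10⁻⁷ m³/s
0.01500 day → 1296 s
V = Q × t = 1.26115×10⁻⁷ × 1296 = 1.63445×10⁻⁴ m³
In gal: 1.63445×10⁻⁴ / 0.00378541 = 0.0431776 gal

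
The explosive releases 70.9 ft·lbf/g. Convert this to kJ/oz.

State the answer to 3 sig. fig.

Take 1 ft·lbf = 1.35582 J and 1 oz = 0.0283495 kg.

70.9 ft·lbf/g × 1.35582 J/ft·lbf ÷ 0.001 kg/g = 96127.6 J/kg
96127.6 J/kg ÷ 1000 J/kJ × 0.0283495 kg/oz = 2.72517 kJ/oz

2.73 kJ/oz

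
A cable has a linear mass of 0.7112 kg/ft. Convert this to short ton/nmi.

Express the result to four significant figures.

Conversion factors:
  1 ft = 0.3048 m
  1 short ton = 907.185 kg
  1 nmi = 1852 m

0.7112 kg/ft ÷ 0.3048 m/ft = 2.33333 kg/m
2.33333 kg/m ÷ 907.185 kg/short ton × 1852 m/nmi = 4.76345 short ton/nmi

4.763 short ton/nmi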